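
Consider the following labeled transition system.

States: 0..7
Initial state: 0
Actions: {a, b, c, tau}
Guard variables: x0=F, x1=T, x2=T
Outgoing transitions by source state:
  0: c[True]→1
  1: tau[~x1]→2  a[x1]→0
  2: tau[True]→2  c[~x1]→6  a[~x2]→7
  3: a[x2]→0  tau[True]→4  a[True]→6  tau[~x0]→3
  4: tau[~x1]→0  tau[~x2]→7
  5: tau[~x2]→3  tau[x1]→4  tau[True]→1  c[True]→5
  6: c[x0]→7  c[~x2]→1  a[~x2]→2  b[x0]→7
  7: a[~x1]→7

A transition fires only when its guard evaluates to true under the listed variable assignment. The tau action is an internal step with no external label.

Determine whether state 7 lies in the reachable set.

Answer: UNREACHABLE

Analysis:
After dropping false guards: 10 live edges.
depth 0: {0}
depth 1: {1}  total {0,1}
R = {0,1}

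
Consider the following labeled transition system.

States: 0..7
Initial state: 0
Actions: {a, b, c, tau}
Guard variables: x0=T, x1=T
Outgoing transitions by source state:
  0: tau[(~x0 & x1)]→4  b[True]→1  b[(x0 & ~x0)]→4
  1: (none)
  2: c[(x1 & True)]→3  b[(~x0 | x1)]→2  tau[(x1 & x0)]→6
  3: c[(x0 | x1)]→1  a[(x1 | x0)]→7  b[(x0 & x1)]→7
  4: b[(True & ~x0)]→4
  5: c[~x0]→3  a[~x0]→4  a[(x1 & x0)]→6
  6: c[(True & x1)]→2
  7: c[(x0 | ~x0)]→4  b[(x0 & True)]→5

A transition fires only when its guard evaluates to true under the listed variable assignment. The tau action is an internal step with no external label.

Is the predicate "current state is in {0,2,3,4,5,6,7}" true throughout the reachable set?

Answer: INVARIANT VIOLATED at state 1

Working:
Allowed set {0,2,3,4,5,6,7}
R = {0,1}
  0: ok
  1: ✗ unsafe
witness against invariant: b → 1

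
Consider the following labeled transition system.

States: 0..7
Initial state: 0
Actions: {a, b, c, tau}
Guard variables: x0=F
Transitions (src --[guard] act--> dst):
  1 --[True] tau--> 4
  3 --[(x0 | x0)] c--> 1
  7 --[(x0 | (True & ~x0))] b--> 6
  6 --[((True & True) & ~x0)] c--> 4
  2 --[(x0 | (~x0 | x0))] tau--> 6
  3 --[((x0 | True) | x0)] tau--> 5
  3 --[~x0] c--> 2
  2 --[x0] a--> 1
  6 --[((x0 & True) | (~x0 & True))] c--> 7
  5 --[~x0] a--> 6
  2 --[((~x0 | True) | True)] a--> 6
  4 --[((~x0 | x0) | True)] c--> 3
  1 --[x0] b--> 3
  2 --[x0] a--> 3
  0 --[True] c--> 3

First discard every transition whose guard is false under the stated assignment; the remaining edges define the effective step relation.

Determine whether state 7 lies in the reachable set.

Guard filter leaves 11 enabled edge(s).
depth 0: {0}
depth 1: {3}  total {0,3}
depth 2: {2,5}  total {0,2,3,5}
depth 3: {6}  total {0,2,3,5,6}
depth 4: {4,7}  total {0,2,3,4,5,6,7}
Reach set: {0,2,3,4,5,6,7}
trace reaching 7: c·tau·a·c

Answer: REACHABLE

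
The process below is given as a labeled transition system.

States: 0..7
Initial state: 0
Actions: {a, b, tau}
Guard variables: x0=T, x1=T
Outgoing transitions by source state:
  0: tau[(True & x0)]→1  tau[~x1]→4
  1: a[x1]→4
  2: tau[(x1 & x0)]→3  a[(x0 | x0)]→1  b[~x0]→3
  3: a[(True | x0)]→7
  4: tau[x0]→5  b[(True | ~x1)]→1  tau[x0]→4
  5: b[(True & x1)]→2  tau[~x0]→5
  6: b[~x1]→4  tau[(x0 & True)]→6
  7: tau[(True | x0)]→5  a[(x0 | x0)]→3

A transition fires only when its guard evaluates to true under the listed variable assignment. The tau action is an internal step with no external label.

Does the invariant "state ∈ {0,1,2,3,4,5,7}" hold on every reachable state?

Allowed set {0,1,2,3,4,5,7}
Reachable = {0,1,2,3,4,5,7}
  0: ✓
  1: ✓
  2: ✓
  3: ✓
  4: ✓
  5: ✓
  7: ✓

Answer: INVARIANT HOLDS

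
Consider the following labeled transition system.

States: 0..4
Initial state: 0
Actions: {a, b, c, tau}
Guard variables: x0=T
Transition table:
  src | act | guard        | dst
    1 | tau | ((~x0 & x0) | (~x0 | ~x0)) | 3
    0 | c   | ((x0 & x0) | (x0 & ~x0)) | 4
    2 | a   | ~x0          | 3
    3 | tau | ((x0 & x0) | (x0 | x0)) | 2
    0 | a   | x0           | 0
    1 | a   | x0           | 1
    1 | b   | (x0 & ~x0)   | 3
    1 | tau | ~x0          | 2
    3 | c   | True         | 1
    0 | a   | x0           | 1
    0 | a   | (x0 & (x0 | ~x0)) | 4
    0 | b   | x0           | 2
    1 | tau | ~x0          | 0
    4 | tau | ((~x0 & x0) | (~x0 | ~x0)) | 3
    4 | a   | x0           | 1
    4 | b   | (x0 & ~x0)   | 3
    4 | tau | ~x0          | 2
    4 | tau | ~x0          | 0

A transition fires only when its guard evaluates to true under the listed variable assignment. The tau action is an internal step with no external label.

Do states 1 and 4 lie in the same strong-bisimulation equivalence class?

Bisimulation quotient by refinement:
  π0 = {{0,1,2,3,4}}
  π1 = {{0},{1,4},{2},{3}}
4 equivalence class(es) (converged in 2)
[1]={1,4}  [4]={1,4}

Answer: BISIMILAR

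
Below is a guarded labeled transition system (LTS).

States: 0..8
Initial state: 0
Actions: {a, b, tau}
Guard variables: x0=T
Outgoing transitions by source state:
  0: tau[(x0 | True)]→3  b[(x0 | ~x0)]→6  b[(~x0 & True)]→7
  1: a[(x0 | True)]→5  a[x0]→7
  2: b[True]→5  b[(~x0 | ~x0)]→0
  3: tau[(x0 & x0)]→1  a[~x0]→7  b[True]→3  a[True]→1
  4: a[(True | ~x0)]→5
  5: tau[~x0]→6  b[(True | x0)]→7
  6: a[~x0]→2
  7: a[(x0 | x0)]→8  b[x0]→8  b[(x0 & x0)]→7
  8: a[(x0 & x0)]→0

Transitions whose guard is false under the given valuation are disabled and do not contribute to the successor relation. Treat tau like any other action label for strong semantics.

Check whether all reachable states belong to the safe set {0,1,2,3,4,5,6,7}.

Answer: INVARIANT VIOLATED at state 8

Working:
Inv-set: {0,1,2,3,4,5,6,7}
Reach set: {0,1,3,5,6,7,8}
  0: ok
  1: ok
  3: ok
  5: ok
  6: ok
  7: ok
  8: outside
witness against invariant: tau·tau·a·a → 8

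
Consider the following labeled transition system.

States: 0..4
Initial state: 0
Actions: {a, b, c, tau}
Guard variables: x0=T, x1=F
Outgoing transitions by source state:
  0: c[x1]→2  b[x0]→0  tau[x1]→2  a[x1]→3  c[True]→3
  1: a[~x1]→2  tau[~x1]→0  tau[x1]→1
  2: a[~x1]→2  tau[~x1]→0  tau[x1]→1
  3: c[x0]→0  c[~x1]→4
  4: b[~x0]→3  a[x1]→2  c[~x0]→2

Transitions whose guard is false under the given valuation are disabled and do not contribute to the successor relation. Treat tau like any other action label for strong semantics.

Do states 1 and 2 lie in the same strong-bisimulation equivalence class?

Refine partition for ~:
  round 0: {{0,1,2,3,4}}
  round 1: {{0},{1,2},{3},{4}}
4 equivalence class(es) (converged in 2)
class of 1: {1,2}; class of 2: {1,2}

Answer: BISIMILAR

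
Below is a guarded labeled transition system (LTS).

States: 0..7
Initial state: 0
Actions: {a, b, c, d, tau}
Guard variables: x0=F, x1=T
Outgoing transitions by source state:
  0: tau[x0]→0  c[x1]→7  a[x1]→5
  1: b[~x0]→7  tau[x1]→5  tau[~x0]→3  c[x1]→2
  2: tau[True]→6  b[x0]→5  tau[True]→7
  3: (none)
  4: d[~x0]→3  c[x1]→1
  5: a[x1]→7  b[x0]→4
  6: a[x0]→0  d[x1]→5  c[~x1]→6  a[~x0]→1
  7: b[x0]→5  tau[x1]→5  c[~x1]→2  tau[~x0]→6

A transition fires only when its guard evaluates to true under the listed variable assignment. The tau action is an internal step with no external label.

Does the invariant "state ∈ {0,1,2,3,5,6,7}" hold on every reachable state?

Answer: INVARIANT HOLDS

Analysis:
Safe = {0,1,2,3,5,6,7}
Reachable = {0,1,2,3,5,6,7}
  0: safe
  1: safe
  2: safe
  3: safe
  5: safe
  6: safe
  7: safe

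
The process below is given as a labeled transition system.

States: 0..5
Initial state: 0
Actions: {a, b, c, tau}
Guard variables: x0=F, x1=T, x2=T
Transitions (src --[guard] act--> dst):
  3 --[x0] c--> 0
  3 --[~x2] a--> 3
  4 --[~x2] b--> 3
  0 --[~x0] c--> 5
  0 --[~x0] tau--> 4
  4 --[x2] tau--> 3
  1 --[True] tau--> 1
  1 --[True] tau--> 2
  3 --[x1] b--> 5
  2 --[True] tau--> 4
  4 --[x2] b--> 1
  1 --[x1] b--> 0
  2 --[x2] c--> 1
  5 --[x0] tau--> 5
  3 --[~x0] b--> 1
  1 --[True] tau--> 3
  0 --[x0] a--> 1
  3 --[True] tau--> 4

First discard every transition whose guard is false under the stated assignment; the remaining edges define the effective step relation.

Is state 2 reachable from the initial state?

After dropping false guards: 13 live edges.
Layer 0: {0}
Layer 1: {4,5}  total {0,4,5}
Layer 2: {1,3}  total {0,1,3,4,5}
Layer 3: {2}  total {0,1,2,3,4,5}
Reach set: {0,1,2,3,4,5}
witness 2: tau·b·tau

Answer: REACHABLE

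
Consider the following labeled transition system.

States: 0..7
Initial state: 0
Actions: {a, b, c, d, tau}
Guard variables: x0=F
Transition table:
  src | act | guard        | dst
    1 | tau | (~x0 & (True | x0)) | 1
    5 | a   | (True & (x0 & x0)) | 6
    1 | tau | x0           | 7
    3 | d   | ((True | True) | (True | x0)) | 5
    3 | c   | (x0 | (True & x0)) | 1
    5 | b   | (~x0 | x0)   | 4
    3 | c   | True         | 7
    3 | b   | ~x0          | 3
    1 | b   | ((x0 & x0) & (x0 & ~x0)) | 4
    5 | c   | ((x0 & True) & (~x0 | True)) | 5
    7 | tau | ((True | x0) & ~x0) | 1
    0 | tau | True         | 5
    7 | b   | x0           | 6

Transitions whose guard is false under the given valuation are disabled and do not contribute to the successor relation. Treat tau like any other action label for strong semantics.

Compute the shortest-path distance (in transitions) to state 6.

Layered search for 6:
  depth 0: {0}
  depth 1: {5}
  depth 2: {4}
6 never appears.

Answer: UNREACHABLE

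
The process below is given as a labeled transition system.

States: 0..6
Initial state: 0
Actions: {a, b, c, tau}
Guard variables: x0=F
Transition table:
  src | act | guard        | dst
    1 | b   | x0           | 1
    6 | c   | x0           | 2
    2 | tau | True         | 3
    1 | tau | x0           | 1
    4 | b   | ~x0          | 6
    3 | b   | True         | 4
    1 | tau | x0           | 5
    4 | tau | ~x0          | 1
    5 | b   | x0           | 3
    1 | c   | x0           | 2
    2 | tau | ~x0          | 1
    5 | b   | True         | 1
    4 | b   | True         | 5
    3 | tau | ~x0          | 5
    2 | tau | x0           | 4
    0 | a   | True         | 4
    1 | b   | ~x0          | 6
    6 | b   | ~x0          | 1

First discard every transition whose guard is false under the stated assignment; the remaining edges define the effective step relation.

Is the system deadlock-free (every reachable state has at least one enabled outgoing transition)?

Reachable = {0,1,4,5,6}
  0: a→4  [deg 1]
  1: b→6  [deg 1]
  4: b→5  b→6  tau→1  [deg 3]
  5: b→1  [deg 1]
  6: b→1  [deg 1]

Answer: DEADLOCK-FREE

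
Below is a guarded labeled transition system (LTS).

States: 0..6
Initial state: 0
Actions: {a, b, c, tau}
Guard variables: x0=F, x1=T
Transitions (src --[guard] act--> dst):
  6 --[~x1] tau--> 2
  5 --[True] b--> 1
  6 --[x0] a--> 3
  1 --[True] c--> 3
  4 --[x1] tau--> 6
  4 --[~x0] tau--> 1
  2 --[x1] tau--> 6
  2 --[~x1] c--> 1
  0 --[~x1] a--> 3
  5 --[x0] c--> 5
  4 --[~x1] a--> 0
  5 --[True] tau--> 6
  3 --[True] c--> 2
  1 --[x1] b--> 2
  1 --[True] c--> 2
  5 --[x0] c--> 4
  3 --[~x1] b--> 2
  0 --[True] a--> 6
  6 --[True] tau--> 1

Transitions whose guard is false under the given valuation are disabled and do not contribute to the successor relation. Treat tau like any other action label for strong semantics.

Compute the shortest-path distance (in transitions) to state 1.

Layered search for 1:
  L0 = {0}
  L1 = {6}
  L2 = {1}
first hit 1 at d=2 via a·tau

Answer: 2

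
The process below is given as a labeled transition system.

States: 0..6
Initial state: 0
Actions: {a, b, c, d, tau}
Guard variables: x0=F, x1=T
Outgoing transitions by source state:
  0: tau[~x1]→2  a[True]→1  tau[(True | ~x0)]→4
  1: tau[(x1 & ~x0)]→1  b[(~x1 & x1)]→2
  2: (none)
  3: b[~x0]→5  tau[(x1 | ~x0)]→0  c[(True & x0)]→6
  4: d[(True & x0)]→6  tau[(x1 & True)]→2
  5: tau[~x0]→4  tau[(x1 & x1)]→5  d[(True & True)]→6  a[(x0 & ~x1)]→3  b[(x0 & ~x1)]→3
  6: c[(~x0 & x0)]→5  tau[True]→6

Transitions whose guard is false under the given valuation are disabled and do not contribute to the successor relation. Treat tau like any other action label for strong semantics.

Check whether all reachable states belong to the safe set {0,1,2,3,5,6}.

Answer: INVARIANT VIOLATED at state 4

Analysis:
Inv-set: {0,1,2,3,5,6}
R = {0,1,2,4}
  0: ok
  1: ok
  2: ok
  4: VIOLATES
reach 4 via tau — violates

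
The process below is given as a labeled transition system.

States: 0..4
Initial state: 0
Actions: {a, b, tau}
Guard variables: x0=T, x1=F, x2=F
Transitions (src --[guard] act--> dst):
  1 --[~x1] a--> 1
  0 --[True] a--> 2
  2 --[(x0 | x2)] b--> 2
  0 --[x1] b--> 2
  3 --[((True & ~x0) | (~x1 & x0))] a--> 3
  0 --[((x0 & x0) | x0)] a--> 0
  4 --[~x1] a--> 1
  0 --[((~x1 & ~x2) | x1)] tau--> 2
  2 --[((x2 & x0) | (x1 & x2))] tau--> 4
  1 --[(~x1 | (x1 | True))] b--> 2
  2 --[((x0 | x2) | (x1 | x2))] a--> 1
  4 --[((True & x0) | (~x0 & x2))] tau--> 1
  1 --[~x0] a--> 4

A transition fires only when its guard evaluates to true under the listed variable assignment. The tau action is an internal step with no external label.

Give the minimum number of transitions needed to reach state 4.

BFS to 4:
  depth 0: {0}
  depth 1: {2}
  depth 2: {1}
4 never appears.

Answer: UNREACHABLE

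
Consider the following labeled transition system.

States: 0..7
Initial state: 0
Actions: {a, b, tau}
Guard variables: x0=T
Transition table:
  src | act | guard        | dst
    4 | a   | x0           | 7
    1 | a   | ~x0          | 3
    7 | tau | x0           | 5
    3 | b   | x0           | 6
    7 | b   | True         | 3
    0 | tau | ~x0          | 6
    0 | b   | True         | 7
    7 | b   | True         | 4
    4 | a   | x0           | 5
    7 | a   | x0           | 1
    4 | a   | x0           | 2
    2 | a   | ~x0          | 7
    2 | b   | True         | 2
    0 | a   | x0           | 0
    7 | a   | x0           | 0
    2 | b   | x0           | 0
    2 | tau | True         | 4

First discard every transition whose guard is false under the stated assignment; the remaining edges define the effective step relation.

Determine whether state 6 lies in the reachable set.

Answer: REACHABLE

Trace:
Guard filter leaves 14 enabled edge(s).
L0 = {0}
L1 = {7}  now seen {0,7}
L2 = {1,3,4,5}  now seen {0,1,3,4,5,7}
L3 = {2,6}  now seen {0,1,2,3,4,5,6,7}
R = {0,1,2,3,4,5,6,7}
Path to 6: b·b·b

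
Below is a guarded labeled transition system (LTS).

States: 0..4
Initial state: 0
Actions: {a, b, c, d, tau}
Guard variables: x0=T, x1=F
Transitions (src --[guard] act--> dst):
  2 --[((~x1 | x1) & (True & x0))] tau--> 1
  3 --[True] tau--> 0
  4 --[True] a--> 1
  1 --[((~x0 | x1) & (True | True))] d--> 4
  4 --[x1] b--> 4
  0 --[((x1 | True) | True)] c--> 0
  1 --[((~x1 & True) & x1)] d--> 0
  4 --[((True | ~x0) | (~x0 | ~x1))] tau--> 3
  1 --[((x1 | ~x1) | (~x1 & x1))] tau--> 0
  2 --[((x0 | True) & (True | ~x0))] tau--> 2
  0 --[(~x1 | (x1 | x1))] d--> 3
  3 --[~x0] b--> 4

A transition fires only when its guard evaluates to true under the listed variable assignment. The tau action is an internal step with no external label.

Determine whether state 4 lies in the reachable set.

Answer: UNREACHABLE

Analysis:
After dropping false guards: 8 live edges.
Layer 0: {0}
Layer 1: {3}  cumulative {0,3}
R = {0,3}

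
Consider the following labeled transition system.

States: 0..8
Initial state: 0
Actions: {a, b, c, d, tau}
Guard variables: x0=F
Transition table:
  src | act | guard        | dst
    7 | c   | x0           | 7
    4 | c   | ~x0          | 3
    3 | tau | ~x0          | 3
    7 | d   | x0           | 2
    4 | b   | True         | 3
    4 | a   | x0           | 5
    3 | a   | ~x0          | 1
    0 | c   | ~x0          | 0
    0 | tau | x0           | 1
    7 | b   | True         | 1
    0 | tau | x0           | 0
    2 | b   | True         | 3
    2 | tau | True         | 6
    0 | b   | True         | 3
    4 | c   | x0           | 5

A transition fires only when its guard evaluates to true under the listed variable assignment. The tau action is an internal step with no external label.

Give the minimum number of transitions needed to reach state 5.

Layered search for 5:
  L0 = {0}
  L1 = {3}
  L2 = {1}
5 never appears.

Answer: UNREACHABLE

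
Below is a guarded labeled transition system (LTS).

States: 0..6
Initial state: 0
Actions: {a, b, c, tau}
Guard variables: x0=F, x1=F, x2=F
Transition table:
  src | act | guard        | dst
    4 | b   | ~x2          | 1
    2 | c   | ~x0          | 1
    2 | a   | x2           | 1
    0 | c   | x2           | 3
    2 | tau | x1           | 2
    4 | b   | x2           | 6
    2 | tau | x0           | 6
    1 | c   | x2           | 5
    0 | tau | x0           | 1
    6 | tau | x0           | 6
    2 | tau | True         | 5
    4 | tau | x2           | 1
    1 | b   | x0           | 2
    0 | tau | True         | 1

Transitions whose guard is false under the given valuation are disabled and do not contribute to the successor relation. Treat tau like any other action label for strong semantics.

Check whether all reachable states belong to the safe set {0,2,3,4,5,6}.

Safe = {0,2,3,4,5,6}
R = {0,1}
  0: ✓
  1: VIOLATES
counterexample path to 1: tau

Answer: INVARIANT VIOLATED at state 1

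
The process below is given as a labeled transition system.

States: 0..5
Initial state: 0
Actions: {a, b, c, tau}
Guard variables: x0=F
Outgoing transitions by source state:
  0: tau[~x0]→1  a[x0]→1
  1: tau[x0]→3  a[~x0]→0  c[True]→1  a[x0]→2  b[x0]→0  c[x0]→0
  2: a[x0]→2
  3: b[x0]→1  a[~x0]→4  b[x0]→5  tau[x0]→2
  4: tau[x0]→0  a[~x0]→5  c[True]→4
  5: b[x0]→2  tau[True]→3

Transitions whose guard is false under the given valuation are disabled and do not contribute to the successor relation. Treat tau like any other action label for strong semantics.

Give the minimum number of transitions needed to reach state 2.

Breadth-first toward 2:
  depth 0: {0}
  depth 1: {1}
2 never appears.

Answer: UNREACHABLE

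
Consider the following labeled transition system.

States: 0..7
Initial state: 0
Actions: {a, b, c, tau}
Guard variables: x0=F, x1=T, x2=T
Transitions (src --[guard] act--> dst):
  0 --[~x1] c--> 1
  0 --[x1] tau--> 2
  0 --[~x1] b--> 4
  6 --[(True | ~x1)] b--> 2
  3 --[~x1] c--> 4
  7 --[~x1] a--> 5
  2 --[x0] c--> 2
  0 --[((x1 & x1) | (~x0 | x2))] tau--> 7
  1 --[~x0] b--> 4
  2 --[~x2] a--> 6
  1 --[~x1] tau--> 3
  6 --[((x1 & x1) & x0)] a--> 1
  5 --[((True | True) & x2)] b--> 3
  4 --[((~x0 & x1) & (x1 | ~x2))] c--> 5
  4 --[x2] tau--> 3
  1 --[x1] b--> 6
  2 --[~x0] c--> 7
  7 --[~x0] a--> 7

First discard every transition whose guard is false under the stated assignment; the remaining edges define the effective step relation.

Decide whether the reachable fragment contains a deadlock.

Reach set: {0,2,7}
  0: tau→2  tau→7  [2 out]
  2: c→7  [1 out]
  7: a→7  [1 out]

Answer: DEADLOCK-FREE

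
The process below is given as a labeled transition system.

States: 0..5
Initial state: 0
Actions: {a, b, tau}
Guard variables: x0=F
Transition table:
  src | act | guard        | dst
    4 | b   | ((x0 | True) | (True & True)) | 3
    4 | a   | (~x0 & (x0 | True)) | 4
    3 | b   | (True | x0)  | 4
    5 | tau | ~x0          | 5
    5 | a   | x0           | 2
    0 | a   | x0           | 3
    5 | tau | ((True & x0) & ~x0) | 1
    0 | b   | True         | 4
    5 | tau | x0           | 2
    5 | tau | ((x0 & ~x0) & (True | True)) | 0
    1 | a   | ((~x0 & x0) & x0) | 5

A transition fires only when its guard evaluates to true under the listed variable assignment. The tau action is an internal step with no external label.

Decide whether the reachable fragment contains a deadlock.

R = {0,3,4}
  0: b→4  [1 out]
  3: b→4  [1 out]
  4: a→4  b→3  [2 out]

Answer: DEADLOCK-FREE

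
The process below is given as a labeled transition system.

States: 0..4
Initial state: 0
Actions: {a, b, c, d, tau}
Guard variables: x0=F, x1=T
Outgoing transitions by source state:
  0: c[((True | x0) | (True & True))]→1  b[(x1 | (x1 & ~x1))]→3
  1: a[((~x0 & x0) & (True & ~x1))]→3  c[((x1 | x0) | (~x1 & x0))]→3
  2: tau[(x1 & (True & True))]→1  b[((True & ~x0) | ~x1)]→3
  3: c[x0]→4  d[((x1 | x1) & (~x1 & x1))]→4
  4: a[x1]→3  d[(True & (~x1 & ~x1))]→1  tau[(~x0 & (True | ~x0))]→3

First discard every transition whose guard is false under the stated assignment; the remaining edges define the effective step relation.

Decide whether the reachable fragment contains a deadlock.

R = {0,1,3}
  0: b→3  c→1  [2 exit(s)]
  1: c→3  [1 exit(s)]
  3: ∅  [deadlock]
witness 3: b

Answer: DEADLOCK at state 3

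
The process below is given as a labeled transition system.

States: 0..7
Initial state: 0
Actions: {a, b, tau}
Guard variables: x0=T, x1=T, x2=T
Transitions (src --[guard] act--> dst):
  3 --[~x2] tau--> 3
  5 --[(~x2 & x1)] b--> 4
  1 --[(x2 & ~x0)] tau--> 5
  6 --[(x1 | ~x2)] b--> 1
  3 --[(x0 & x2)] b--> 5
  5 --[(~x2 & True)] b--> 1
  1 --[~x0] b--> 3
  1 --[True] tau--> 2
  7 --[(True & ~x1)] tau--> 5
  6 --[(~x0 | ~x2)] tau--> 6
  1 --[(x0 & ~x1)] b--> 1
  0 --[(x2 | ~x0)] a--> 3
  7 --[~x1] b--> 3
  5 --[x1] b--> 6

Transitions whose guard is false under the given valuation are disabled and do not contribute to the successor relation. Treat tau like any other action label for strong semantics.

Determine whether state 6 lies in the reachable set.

Answer: REACHABLE

Working:
5 transition(s) survive guard evaluation.
L0 = {0}
L1 = {3}  cumulative {0,3}
L2 = {5}  cumulative {0,3,5}
L3 = {6}  cumulative {0,3,5,6}
L4 = {1}  cumulative {0,1,3,5,6}
L5 = {2}  cumulative {0,1,2,3,5,6}
R = {0,1,2,3,5,6}
trace reaching 6: a·b·b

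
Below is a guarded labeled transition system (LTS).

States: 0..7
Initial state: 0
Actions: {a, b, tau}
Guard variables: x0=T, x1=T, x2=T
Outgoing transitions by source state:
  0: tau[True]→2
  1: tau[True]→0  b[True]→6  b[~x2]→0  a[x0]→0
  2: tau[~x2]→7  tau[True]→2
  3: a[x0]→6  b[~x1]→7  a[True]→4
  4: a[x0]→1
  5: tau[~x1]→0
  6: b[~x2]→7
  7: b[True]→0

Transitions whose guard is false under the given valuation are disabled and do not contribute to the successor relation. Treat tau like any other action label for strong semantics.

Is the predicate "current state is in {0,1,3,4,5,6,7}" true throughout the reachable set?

Safe = {0,1,3,4,5,6,7}
Reach set: {0,2}
  0: ✓
  2: VIOLATES
reach 2 via tau — violates

Answer: INVARIANT VIOLATED at state 2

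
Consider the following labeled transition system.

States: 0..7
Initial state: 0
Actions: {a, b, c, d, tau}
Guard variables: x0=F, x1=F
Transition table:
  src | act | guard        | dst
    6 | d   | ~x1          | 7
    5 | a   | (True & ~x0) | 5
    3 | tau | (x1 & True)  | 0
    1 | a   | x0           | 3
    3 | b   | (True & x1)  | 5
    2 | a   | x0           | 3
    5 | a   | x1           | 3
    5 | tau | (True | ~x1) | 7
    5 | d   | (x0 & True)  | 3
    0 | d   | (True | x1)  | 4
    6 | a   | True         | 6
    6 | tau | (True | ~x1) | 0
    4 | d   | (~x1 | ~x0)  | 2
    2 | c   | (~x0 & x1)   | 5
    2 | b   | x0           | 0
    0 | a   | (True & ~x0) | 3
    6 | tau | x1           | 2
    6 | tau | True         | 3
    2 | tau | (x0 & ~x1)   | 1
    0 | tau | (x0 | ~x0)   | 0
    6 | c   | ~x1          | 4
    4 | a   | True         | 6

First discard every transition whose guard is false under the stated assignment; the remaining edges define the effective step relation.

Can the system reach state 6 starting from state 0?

After dropping false guards: 12 live edges.
depth 0: {0}
depth 1: {3,4}  cumulative {0,3,4}
depth 2: {2,6}  cumulative {0,2,3,4,6}
depth 3: {7}  cumulative {0,2,3,4,6,7}
Reachable = {0,2,3,4,6,7}
trace reaching 6: d·a

Answer: REACHABLE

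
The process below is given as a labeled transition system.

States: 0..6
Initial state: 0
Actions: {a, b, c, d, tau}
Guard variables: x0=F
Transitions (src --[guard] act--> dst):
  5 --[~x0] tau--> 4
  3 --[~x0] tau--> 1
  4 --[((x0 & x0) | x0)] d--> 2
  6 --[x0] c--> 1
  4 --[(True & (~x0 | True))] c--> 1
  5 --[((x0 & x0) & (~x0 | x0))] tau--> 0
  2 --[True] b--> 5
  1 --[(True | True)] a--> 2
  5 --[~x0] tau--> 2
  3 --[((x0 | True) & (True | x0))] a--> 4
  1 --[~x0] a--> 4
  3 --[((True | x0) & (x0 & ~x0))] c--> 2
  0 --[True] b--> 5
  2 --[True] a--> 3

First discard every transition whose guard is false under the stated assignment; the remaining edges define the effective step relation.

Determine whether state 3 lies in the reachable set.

Answer: REACHABLE

Trace:
10 transition(s) survive guard evaluation.
depth 0: {0}
depth 1: {5}  now seen {0,5}
depth 2: {2,4}  now seen {0,2,4,5}
depth 3: {1,3}  now seen {0,1,2,3,4,5}
Reach set: {0,1,2,3,4,5}
trace reaching 3: b·tau·a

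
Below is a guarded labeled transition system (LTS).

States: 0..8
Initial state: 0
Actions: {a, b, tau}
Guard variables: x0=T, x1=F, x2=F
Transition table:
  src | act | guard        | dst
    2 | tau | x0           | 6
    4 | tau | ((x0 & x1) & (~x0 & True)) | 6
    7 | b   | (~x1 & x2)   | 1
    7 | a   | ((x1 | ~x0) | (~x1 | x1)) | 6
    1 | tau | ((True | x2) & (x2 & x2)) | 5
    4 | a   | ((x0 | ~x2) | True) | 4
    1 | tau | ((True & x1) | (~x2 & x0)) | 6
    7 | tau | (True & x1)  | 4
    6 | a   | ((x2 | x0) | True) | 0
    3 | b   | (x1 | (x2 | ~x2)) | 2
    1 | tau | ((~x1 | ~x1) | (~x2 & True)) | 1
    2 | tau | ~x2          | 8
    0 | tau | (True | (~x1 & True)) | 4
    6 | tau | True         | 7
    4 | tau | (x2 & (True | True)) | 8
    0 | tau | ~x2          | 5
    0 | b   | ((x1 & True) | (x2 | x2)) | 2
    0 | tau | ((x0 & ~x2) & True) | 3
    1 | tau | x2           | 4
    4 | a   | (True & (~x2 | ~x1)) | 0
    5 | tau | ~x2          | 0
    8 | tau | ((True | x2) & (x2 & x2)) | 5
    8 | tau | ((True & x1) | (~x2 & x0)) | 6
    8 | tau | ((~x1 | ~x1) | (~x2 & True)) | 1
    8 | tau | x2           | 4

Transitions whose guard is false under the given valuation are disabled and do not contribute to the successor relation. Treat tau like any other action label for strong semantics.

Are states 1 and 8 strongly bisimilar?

Answer: BISIMILAR

Trace:
Compute ~ classes (split until stable):
  P[0] = {{0,1,2,3,4,5,6,7,8}}
  P[1] = {{0,1,2,5,8},{3},{4,7},{6}}
  P[2] = {{0},{1,2,8},{3},{4},{5},{6},{7}}
stable after 3 split(s): 7 block(s)
[1]={1,2,8}  [8]={1,2,8}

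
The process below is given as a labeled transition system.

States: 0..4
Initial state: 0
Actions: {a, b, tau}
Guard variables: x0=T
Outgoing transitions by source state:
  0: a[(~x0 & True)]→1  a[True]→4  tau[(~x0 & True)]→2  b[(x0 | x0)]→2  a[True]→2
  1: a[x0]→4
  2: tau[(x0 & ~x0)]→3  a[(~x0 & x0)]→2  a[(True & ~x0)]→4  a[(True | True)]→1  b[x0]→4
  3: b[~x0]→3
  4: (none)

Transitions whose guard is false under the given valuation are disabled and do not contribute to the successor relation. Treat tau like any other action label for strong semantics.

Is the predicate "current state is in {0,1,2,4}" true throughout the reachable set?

Answer: INVARIANT HOLDS

Analysis:
Safe = {0,1,2,4}
Reachable = {0,1,2,4}
  0: ok
  1: ok
  2: ok
  4: ok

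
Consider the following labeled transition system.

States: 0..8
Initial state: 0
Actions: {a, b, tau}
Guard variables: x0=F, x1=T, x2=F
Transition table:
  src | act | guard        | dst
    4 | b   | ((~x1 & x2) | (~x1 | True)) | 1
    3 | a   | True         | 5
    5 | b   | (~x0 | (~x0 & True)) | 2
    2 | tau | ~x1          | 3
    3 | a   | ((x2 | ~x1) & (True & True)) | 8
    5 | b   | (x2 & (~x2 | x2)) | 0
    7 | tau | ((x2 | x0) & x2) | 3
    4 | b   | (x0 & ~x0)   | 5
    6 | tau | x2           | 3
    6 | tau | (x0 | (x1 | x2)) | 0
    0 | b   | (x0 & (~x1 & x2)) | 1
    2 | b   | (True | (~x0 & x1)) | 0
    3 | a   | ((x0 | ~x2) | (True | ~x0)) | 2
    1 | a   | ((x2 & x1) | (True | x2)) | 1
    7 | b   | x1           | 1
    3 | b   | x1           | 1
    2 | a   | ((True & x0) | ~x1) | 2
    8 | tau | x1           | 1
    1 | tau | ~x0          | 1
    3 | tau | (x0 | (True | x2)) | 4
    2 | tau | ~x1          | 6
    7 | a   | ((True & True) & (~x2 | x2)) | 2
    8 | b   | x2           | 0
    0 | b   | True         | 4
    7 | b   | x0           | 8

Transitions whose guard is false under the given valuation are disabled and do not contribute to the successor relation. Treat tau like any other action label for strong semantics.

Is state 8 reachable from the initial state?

Guard filter leaves 14 enabled edge(s).
Layer 0: {0}
Layer 1: {4}  total {0,4}
Layer 2: {1}  total {0,1,4}
R = {0,1,4}

Answer: UNREACHABLE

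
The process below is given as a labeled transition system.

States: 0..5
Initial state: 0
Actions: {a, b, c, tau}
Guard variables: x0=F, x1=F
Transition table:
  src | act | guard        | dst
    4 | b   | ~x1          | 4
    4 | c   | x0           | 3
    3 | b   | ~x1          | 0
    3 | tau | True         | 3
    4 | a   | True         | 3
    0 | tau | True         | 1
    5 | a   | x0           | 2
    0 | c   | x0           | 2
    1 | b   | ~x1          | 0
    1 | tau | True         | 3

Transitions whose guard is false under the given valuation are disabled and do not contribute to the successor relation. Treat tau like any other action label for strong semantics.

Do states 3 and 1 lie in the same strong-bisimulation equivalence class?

Bisimulation quotient by refinement:
  round 0: {{0,1,2,3,4,5}}
  round 1: {{0},{1,3},{2,5},{4}}
Fixed point at round 2; 4 class(es).
[3]={1,3}  [1]={1,3}

Answer: BISIMILAR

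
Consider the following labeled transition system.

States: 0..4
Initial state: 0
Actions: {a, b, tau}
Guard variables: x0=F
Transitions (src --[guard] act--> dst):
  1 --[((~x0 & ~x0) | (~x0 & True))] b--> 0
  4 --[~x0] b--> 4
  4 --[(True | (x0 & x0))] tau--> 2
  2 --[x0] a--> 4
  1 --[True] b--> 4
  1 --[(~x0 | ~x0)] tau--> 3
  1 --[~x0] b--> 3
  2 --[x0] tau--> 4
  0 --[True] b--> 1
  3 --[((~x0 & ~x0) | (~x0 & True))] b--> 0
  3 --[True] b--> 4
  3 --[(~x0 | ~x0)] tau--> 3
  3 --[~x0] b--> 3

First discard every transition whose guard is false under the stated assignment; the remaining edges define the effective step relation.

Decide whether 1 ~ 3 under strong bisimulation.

Refine partition for ~:
  P[0] = {{0,1,2,3,4}}
  P[1] = {{0},{1,3,4},{2}}
  P[2] = {{0},{1,3},{2},{4}}
stable after 3 split(s): 4 block(s)
[1]={1,3}  [3]={1,3}

Answer: BISIMILAR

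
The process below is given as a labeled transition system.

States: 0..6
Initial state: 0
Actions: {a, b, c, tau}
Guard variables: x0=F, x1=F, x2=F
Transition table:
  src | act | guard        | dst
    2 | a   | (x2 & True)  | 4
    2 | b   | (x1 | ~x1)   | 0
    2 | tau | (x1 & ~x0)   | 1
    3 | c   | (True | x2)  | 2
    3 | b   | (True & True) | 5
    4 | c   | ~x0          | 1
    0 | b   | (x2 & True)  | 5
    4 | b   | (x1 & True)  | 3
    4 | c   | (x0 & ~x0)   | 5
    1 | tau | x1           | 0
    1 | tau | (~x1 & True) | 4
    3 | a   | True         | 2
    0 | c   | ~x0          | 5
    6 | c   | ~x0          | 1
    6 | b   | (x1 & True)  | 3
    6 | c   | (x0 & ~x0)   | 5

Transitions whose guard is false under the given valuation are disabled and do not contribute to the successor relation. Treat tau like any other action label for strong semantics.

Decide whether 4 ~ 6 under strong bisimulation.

Bisimulation quotient by refinement:
  π0 = {{0,1,2,3,4,5,6}}
  π1 = {{0,4,6},{1},{2},{3},{5}}
  π2 = {{0},{1},{2},{3},{4,6},{5}}
Fixed point at round 3; 6 class(es).
[4]={4,6}  [6]={4,6}

Answer: BISIMILAR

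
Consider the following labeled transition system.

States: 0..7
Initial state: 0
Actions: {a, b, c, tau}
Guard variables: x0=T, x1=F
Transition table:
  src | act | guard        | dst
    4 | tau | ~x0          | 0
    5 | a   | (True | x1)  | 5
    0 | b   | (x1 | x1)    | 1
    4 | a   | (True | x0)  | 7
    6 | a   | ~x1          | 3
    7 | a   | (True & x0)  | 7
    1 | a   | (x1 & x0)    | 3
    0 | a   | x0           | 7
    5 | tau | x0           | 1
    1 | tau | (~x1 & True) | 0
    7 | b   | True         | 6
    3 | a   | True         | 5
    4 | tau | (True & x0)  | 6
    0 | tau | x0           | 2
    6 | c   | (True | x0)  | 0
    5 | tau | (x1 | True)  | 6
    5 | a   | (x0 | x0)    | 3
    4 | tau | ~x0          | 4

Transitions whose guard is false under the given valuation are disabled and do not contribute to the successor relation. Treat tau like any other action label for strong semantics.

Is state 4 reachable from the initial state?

Guard filter leaves 14 enabled edge(s).
depth 0: {0}
depth 1: {2,7}  cumulative {0,2,7}
depth 2: {6}  cumulative {0,2,6,7}
depth 3: {3}  cumulative {0,2,3,6,7}
depth 4: {5}  cumulative {0,2,3,5,6,7}
depth 5: {1}  cumulative {0,1,2,3,5,6,7}
Reachable = {0,1,2,3,5,6,7}

Answer: UNREACHABLE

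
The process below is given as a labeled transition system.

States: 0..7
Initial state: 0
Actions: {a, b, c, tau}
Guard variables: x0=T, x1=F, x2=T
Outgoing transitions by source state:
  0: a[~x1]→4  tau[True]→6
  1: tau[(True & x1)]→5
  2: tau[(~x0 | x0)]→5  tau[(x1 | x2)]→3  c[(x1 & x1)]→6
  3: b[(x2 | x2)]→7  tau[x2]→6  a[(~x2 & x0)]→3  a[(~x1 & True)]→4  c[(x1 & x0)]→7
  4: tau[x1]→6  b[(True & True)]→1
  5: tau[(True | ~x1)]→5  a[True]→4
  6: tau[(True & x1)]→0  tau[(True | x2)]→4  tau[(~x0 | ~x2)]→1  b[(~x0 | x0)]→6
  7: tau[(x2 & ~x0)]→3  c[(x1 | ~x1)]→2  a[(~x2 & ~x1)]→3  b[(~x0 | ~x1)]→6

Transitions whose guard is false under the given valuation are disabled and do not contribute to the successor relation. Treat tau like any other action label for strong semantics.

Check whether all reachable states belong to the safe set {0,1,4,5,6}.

Answer: INVARIANT HOLDS

Working:
Inv-set: {0,1,4,5,6}
R = {0,1,4,6}
  0: ok
  1: ok
  4: ok
  6: ok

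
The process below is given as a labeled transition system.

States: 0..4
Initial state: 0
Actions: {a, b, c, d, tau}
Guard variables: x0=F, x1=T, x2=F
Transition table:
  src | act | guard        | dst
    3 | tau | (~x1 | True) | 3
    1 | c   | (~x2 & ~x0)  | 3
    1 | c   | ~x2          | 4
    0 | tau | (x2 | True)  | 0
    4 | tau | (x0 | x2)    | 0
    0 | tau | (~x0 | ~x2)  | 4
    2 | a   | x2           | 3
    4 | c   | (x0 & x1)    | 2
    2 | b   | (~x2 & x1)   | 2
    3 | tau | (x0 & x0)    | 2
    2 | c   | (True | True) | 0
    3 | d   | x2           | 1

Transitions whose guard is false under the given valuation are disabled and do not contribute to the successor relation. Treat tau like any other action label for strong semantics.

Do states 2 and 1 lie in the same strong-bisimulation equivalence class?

Answer: NOT BISIMILAR

Working:
Compute ~ classes (split until stable):
  round 0: {{0,1,2,3,4}}
  round 1: {{0,3},{1},{2},{4}}
  round 2: {{0},{1},{2},{3},{4}}
5 equivalence class(es) (converged in 3)
[2]={2}  [1]={1}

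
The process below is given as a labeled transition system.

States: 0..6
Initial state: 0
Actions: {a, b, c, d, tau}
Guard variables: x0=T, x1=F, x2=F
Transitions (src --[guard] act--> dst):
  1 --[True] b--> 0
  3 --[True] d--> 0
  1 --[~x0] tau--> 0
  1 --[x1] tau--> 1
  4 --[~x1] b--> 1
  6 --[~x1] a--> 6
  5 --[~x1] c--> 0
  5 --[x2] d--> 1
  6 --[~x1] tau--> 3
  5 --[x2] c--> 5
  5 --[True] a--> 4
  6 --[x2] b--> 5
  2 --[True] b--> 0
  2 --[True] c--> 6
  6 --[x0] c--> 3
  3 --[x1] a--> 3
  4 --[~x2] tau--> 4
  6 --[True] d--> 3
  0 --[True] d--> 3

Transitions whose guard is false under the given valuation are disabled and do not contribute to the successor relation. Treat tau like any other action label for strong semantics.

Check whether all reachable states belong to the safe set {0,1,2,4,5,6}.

Answer: INVARIANT VIOLATED at state 3

Trace:
Allowed set {0,1,2,4,5,6}
R = {0,3}
  0: ok
  3: outside
counterexample path to 3: d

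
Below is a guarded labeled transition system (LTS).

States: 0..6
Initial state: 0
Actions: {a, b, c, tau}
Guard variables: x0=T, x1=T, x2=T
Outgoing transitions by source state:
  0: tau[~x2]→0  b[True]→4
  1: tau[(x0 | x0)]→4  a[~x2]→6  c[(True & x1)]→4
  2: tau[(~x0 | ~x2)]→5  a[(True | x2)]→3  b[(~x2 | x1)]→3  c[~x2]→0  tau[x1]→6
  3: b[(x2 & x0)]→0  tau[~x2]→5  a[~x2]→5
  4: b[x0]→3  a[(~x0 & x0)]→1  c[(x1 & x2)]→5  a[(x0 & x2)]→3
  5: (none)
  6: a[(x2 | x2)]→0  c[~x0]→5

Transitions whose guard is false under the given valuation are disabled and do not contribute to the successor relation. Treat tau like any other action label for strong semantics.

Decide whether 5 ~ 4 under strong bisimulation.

Answer: NOT BISIMILAR

Working:
Refine partition for ~:
  P[0] = {{0,1,2,3,4,5,6}}
  P[1] = {{0,3},{1},{2},{4},{5},{6}}
  P[2] = {{0},{1},{2},{3},{4},{5},{6}}
Fixed point at round 3; 7 class(es).
class of 5: {5}; class of 4: {4}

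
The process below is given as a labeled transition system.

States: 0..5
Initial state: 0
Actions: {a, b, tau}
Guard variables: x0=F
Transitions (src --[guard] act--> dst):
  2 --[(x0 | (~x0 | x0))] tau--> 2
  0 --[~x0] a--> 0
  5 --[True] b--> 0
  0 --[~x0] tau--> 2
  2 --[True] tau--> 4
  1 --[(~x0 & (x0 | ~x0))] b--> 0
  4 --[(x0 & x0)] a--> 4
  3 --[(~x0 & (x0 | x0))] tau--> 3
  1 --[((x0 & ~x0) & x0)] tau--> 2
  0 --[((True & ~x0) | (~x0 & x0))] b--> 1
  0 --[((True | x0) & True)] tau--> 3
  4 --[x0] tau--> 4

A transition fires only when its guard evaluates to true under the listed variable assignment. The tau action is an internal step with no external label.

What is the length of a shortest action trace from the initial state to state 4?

Answer: 2

Analysis:
BFS to 4:
  depth 0: {0}
  depth 1: {1,2,3}
  depth 2: {4}
4 enters at depth 2; path tau·tau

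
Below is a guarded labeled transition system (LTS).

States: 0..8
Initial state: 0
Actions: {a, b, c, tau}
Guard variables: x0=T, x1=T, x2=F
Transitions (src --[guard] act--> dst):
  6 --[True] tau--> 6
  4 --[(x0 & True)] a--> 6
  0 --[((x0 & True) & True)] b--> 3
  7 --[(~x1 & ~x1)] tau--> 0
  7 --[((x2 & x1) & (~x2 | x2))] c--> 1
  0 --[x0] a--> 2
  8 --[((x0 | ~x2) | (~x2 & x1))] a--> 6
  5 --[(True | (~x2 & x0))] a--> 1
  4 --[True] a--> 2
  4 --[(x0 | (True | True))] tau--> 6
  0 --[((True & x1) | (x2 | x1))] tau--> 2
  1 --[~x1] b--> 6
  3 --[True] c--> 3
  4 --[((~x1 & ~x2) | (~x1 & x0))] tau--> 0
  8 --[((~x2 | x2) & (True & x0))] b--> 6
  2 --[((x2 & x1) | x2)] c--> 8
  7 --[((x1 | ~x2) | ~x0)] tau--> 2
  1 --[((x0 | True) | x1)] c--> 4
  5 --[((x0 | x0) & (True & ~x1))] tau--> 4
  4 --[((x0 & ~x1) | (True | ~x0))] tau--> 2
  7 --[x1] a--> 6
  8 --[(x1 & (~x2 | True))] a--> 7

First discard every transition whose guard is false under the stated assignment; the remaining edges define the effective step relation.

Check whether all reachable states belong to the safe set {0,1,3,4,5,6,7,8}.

Safe = {0,1,3,4,5,6,7,8}
Reachable = {0,2,3}
  0: safe
  2: ✗ unsafe
  3: safe
witness against invariant: a → 2

Answer: INVARIANT VIOLATED at state 2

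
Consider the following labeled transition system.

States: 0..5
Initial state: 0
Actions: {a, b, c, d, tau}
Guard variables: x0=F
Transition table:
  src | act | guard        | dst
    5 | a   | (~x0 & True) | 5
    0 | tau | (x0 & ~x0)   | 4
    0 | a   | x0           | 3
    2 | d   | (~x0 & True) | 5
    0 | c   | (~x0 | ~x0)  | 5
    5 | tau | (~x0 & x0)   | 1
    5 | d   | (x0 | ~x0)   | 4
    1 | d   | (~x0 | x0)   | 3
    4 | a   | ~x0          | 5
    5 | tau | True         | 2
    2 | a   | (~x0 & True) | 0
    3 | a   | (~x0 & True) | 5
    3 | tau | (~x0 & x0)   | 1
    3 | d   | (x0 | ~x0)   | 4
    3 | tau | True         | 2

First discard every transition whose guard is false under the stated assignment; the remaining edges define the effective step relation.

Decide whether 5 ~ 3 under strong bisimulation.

Answer: BISIMILAR

Working:
Refine partition for ~:
  π0 = {{0,1,2,3,4,5}}
  π1 = {{0},{1},{2},{3,5},{4}}
stable after 2 split(s): 5 block(s)
class of 5: {3,5}; class of 3: {3,5}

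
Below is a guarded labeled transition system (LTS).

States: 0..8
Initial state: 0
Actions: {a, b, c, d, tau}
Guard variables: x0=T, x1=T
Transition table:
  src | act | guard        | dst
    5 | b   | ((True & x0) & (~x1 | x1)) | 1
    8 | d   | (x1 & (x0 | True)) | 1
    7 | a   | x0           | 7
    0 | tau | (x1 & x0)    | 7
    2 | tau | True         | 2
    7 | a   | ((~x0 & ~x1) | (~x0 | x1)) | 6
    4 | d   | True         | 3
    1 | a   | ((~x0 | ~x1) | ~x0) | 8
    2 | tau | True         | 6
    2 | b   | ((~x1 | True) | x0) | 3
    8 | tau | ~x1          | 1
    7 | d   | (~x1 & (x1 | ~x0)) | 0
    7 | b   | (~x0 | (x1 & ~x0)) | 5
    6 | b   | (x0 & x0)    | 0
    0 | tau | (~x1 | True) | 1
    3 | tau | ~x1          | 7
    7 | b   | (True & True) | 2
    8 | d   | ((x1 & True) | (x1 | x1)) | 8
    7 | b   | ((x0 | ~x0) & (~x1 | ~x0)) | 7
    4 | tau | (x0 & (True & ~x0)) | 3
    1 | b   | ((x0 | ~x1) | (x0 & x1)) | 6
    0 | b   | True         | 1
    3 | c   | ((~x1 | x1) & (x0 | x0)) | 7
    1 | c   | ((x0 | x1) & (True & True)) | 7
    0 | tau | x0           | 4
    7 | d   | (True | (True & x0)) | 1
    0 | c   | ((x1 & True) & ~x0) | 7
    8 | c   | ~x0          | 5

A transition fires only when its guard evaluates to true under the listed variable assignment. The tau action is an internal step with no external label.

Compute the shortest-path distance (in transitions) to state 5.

Layered search for 5:
  depth 0: {0}
  depth 1: {1,4,7}
  depth 2: {2,3,6}
5 never appears.

Answer: UNREACHABLE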